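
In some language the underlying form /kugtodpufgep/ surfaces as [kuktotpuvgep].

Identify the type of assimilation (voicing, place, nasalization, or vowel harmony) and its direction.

voicing assimilation, regressive

/g/→[k] /d/→[t] /f/→[v].
Each target copies a feature from the following segment, so the direction is regressive.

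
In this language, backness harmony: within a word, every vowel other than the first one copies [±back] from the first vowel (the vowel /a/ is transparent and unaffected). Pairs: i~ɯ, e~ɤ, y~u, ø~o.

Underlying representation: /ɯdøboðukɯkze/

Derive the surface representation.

[ɯdoboðukɯkzɤ]

/ø/ harmonizes with /ɯ/ ([+back]) → [o]
/e/ harmonizes with /ɯ/ ([+back]) → [ɤ]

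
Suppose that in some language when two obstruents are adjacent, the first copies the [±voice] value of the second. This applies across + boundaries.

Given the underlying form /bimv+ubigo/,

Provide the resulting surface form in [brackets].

[bimv+ubigo]

no segment meets the rule's conditions; no change.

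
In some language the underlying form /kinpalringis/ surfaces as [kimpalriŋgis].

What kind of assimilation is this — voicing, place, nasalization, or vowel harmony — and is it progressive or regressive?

/n/→[m] /n/→[ŋ].
Each target copies a feature from the following segment, so the direction is regressive.

place assimilation, regressive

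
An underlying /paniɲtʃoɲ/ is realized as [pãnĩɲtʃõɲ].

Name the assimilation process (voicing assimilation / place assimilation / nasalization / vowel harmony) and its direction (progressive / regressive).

/a/→[ã] /i/→[ĩ] /o/→[õ].
Each target copies a feature from the following segment, so the direction is regressive.

nasalization, regressive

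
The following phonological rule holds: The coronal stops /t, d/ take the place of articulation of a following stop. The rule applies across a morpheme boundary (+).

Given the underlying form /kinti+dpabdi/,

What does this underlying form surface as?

[kinti+bpabdi]

/d/ before /p/ (labial) → [b]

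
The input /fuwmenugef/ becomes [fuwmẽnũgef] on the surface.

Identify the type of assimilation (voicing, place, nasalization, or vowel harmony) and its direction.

/e/→[ẽ] /u/→[ũ].
Each target copies a feature from the preceding segment, so the direction is progressive.

nasalization, progressive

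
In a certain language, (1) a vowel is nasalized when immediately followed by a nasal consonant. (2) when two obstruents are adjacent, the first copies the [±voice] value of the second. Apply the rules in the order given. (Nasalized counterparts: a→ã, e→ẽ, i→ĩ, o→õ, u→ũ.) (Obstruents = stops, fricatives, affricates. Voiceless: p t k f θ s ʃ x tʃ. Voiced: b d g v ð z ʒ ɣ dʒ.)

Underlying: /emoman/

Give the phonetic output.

[ẽmõmãn]

Rule 1: /e/ before nasal /m/ → [ẽ]
Rule 1: /o/ before nasal /m/ → [õ]
Rule 1: /a/ before nasal /n/ → [ã]
After rule 1: ẽmõmãn
Rule 2: no segment meets the rule's conditions; no change.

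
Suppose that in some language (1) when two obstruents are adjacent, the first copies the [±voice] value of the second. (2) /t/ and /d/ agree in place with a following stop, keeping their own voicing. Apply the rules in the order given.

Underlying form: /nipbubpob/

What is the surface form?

Rule 1: /p/ before /b/ (voiced) → [b]
Rule 1: /b/ before /p/ (voiceless) → [p]
After rule 1: nibbuppob
Rule 2: no segment meets the rule's conditions; no change.

[nibbuppob]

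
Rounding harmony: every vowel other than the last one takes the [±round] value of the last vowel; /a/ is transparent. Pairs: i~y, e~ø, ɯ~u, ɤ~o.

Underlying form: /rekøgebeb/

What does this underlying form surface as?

/ø/ harmonizes with /e/ ([-round]) → [e]

[rekegebeb]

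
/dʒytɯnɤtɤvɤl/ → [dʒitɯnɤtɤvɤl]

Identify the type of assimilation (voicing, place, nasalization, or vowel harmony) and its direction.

/y/→[i].
Vowels agree with the last vowel, so the harmony is regressive.

vowel harmony, regressive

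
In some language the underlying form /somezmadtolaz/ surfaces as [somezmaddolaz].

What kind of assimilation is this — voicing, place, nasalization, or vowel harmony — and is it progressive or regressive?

/t/→[d].
Each target copies a feature from the preceding segment, so the direction is progressive.

voicing assimilation, progressive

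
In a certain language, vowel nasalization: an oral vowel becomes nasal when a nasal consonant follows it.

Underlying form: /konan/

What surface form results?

[kõnãn]

/o/ before nasal /n/ → [õ]
/a/ before nasal /n/ → [ã]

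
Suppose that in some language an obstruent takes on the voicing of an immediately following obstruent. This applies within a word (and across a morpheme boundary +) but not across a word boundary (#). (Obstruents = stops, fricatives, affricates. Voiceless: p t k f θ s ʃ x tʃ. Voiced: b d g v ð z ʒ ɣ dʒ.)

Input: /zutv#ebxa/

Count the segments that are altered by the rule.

2

/t/ before /v/ (voiced) → [d]
/b/ before /x/ (voiceless) → [p]
2 segments change.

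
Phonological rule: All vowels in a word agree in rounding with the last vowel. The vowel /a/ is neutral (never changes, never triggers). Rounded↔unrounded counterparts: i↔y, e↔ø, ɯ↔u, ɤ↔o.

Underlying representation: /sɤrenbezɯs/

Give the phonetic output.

no segment meets the rule's conditions; no change.

[sɤrenbezɯs]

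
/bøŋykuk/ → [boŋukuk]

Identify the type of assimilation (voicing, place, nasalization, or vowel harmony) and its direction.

vowel harmony, regressive

/ø/→[o] /y/→[u].
Vowels agree with the last vowel, so the harmony is regressive.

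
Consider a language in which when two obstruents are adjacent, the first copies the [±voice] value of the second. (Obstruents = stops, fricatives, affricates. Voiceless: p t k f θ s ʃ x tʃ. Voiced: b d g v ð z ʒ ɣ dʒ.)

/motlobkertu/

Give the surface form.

[motlopkertu]

/b/ before /k/ (voiceless) → [p]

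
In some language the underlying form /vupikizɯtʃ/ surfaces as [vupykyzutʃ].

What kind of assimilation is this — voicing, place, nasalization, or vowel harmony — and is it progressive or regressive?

vowel harmony, progressive

/i/→[y] /i/→[y] /ɯ/→[u].
Vowels agree with the first vowel, so the harmony is progressive.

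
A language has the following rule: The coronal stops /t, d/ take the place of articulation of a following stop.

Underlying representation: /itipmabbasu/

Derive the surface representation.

[itipmabbasu]

no segment meets the rule's conditions; no change.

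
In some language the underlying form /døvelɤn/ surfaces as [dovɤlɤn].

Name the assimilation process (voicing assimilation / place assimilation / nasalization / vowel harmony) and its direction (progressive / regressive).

vowel harmony, regressive

/ø/→[o] /e/→[ɤ].
Vowels agree with the last vowel, so the harmony is regressive.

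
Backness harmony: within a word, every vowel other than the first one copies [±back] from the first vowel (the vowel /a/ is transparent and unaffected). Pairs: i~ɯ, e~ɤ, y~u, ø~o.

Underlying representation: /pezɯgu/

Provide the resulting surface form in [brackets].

/ɯ/ harmonizes with /e/ ([-back]) → [i]
/u/ harmonizes with /e/ ([-back]) → [y]

[pezigy]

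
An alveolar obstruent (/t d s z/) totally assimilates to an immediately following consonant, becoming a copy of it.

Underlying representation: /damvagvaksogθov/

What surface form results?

no segment meets the rule's conditions; no change.

[damvagvaksogθov]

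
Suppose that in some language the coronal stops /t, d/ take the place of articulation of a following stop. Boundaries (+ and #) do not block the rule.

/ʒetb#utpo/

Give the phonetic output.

/t/ before /b/ (labial) → [p]
/t/ before /p/ (labial) → [p]

[ʒepb#uppo]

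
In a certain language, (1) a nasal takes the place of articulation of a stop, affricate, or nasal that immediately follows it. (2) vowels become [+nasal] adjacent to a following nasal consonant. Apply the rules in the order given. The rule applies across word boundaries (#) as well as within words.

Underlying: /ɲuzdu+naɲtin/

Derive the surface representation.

Rule 1: /ɲ/ before /t/ (alveolar) → [n]
After rule 1: ɲuzdu+nantin
Rule 2: /u/ before nasal /n/ → [ũ]
Rule 2: /a/ before nasal /n/ → [ã]
Rule 2: /i/ before nasal /n/ → [ĩ]

[ɲuzdũ+nãntĩn]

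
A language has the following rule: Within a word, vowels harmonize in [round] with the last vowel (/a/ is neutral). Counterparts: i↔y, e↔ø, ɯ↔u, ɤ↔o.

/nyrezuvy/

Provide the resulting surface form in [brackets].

/e/ harmonizes with /y/ ([+round]) → [ø]

[nyrøzuvy]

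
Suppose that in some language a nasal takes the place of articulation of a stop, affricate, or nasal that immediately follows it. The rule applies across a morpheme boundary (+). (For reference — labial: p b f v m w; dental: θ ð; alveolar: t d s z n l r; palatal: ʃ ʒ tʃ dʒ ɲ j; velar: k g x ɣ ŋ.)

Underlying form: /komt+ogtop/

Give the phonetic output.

/m/ before /t/ (alveolar) → [n]

[kont+ogtop]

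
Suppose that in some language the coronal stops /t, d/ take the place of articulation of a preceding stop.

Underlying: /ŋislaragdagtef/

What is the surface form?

[ŋislaraggagkef]

/d/ after /g/ (velar) → [g]
/t/ after /g/ (velar) → [k]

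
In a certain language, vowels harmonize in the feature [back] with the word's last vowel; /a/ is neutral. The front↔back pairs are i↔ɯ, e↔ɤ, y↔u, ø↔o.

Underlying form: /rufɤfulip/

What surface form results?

/u/ harmonizes with /i/ ([-back]) → [y]
/ɤ/ harmonizes with /i/ ([-back]) → [e]
/u/ harmonizes with /i/ ([-back]) → [y]

[ryfefylip]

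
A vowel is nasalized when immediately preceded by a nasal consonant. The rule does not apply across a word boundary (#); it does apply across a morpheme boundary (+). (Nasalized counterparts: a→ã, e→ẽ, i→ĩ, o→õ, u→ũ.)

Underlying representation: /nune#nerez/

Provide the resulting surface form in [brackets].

/u/ after nasal /n/ → [ũ]
/e/ after nasal /n/ → [ẽ]
/e/ after nasal /n/ → [ẽ]

[nũnẽ#nẽrez]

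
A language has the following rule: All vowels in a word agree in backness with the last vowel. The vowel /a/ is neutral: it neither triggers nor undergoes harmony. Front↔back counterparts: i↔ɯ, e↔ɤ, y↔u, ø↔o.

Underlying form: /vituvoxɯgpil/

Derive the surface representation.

[vityvøxigpil]

/u/ harmonizes with /i/ ([-back]) → [y]
/o/ harmonizes with /i/ ([-back]) → [ø]
/ɯ/ harmonizes with /i/ ([-back]) → [i]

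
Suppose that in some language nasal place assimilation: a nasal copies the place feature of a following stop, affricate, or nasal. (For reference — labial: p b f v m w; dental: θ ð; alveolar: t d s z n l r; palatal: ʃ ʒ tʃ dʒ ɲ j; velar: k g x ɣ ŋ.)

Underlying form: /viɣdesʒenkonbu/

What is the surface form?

[viɣdesʒeŋkombu]

/n/ before /k/ (velar) → [ŋ]
/n/ before /b/ (labial) → [m]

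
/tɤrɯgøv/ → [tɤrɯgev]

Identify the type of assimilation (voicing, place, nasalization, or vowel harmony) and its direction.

/ø/→[e].
Vowels agree with the first vowel, so the harmony is progressive.

vowel harmony, progressive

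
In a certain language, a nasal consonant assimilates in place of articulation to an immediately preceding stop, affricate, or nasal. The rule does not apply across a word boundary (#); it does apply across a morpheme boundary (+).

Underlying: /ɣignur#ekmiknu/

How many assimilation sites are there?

3

/n/ after /g/ (velar) → [ŋ]
/m/ after /k/ (velar) → [ŋ]
/n/ after /k/ (velar) → [ŋ]
3 segments change.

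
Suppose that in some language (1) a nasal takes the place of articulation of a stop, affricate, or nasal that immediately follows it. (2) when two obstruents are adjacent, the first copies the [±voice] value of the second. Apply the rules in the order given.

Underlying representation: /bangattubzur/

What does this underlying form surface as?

Rule 1: /n/ before /g/ (velar) → [ŋ]
After rule 1: baŋgattubzur
Rule 2: no segment meets the rule's conditions; no change.

[baŋgattubzur]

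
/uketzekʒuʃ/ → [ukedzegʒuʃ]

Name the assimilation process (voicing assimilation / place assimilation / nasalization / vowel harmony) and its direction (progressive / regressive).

/t/→[d] /k/→[g].
Each target copies a feature from the following segment, so the direction is regressive.

voicing assimilation, regressive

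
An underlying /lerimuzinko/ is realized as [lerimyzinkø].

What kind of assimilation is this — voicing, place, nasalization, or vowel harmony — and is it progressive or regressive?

/u/→[y] /o/→[ø].
Vowels agree with the first vowel, so the harmony is progressive.

vowel harmony, progressive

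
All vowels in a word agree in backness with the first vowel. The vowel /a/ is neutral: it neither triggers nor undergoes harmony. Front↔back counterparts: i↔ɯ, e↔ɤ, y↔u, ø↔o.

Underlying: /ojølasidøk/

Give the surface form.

/ø/ harmonizes with /o/ ([+back]) → [o]
/i/ harmonizes with /o/ ([+back]) → [ɯ]
/ø/ harmonizes with /o/ ([+back]) → [o]

[ojolasɯdok]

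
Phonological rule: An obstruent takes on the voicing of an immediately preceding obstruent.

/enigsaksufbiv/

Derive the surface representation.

[enigzaksufpiv]

/s/ after /g/ (voiced) → [z]
/b/ after /f/ (voiceless) → [p]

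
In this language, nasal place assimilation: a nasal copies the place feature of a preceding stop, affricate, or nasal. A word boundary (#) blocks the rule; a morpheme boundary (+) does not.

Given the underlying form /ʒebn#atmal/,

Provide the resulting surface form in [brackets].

/n/ after /b/ (labial) → [m]
/m/ after /t/ (alveolar) → [n]

[ʒebm#atnal]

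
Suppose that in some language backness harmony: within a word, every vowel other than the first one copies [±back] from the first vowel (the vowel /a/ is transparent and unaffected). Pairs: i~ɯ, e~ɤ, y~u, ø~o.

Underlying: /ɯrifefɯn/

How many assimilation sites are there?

2

/i/ harmonizes with /ɯ/ ([+back]) → [ɯ]
/e/ harmonizes with /ɯ/ ([+back]) → [ɤ]
2 segments change.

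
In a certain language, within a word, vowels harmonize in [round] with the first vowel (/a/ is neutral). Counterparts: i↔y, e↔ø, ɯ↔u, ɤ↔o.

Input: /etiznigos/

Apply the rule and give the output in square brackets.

[etiznigɤs]

/o/ harmonizes with /e/ ([-round]) → [ɤ]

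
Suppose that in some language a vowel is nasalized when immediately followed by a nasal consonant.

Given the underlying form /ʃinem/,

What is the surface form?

/i/ before nasal /n/ → [ĩ]
/e/ before nasal /m/ → [ẽ]

[ʃĩnẽm]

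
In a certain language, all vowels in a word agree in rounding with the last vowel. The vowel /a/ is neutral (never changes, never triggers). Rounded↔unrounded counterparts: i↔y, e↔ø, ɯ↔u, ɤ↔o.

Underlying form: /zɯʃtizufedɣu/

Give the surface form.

[zuʃtyzufødɣu]

/ɯ/ harmonizes with /u/ ([+round]) → [u]
/i/ harmonizes with /u/ ([+round]) → [y]
/e/ harmonizes with /u/ ([+round]) → [ø]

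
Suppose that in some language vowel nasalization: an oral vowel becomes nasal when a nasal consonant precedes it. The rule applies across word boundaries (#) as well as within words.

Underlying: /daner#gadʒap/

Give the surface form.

[danẽr#gadʒap]

/e/ after nasal /n/ → [ẽ]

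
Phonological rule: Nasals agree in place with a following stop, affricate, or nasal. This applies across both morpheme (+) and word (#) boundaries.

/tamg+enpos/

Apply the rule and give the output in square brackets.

[taŋg+empos]

/m/ before /g/ (velar) → [ŋ]
/n/ before /p/ (labial) → [m]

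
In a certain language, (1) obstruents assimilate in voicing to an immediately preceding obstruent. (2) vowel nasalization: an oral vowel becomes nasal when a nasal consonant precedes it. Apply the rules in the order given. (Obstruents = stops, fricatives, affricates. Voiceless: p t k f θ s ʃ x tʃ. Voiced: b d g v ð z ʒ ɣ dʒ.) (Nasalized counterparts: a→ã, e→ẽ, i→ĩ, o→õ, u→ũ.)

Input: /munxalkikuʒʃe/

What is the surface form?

[mũnxalkikuʒʒe]

Rule 1: /ʃ/ after /ʒ/ (voiced) → [ʒ]
After rule 1: munxalkikuʒʒe
Rule 2: /u/ after nasal /m/ → [ũ]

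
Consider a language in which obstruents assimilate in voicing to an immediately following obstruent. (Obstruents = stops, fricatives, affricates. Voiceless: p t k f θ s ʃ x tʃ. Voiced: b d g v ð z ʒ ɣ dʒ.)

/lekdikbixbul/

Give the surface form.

/k/ before /d/ (voiced) → [g]
/k/ before /b/ (voiced) → [g]
/x/ before /b/ (voiced) → [ɣ]

[legdigbiɣbul]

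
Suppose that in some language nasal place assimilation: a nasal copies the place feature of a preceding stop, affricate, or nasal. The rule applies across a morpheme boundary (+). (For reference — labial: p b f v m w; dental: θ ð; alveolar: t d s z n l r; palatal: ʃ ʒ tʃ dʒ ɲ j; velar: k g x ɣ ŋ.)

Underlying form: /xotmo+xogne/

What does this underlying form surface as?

/m/ after /t/ (alveolar) → [n]
/n/ after /g/ (velar) → [ŋ]

[xotno+xogŋe]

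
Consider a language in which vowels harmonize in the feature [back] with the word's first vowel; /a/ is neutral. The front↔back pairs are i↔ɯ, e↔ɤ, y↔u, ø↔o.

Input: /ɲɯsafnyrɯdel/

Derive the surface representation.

[ɲɯsafnurɯdɤl]

/y/ harmonizes with /ɯ/ ([+back]) → [u]
/e/ harmonizes with /ɯ/ ([+back]) → [ɤ]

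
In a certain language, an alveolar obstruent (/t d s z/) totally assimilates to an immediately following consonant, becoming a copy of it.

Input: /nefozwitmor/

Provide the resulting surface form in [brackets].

[nefowwimmor]

/z/ before /w/ → [w] (total assimilation)
/t/ before /m/ → [m] (total assimilation)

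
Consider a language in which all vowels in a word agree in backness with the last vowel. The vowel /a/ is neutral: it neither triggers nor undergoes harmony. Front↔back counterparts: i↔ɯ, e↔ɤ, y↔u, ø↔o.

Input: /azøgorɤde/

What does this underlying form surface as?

[azøgørede]

/o/ harmonizes with /e/ ([-back]) → [ø]
/ɤ/ harmonizes with /e/ ([-back]) → [e]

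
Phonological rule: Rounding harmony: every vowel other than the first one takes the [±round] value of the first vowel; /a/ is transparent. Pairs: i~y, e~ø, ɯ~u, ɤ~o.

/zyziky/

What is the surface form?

/i/ harmonizes with /y/ ([+round]) → [y]

[zyzyky]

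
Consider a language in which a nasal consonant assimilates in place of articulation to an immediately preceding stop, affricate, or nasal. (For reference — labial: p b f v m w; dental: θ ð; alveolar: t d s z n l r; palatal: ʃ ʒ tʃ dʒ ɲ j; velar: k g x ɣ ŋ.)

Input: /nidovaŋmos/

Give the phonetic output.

[nidovaŋŋos]

/m/ after /ŋ/ (velar) → [ŋ]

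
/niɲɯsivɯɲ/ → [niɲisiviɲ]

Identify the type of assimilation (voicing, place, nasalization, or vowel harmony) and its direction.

/ɯ/→[i] /ɯ/→[i].
Vowels agree with the first vowel, so the harmony is progressive.

vowel harmony, progressive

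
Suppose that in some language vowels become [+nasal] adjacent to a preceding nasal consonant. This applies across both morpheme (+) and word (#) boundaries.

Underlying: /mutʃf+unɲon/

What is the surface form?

[mũtʃf+unɲõn]

/u/ after nasal /m/ → [ũ]
/o/ after nasal /ɲ/ → [õ]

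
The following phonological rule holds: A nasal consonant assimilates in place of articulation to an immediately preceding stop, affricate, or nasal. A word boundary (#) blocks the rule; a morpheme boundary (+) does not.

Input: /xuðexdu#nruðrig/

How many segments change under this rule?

No segment meets the rule's conditions.

0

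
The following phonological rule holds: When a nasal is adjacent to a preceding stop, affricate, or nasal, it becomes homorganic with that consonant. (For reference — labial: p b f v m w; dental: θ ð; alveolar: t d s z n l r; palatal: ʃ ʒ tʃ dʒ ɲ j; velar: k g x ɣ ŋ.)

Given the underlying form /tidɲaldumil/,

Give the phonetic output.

/ɲ/ after /d/ (alveolar) → [n]

[tidnaldumil]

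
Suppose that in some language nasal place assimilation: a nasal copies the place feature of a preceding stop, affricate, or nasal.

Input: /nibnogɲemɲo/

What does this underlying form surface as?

/n/ after /b/ (labial) → [m]
/ɲ/ after /g/ (velar) → [ŋ]
/ɲ/ after /m/ (labial) → [m]

[nibmogŋemmo]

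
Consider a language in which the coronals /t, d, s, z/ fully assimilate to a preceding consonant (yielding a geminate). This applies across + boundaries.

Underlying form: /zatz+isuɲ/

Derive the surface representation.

[zatt+isuɲ]

/z/ after /t/ → [t] (total assimilation)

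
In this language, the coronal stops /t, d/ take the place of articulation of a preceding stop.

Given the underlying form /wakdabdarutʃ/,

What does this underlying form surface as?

[wakgabbarutʃ]

/d/ after /k/ (velar) → [g]
/d/ after /b/ (labial) → [b]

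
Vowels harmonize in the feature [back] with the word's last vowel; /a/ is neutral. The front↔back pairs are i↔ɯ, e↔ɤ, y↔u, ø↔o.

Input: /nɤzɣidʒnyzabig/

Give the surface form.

/ɤ/ harmonizes with /i/ ([-back]) → [e]

[nezɣidʒnyzabig]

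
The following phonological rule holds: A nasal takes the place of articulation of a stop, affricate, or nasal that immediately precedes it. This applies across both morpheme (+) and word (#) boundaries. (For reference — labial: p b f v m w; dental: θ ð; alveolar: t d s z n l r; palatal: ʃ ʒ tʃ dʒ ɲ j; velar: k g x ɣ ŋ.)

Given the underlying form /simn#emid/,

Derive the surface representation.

/n/ after /m/ (labial) → [m]

[simm#emid]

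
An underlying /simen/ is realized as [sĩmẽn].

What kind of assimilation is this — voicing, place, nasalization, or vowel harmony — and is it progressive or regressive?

nasalization, regressive

/i/→[ĩ] /e/→[ẽ].
Each target copies a feature from the following segment, so the direction is regressive.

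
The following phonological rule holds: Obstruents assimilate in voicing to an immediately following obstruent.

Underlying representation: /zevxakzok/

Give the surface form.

/v/ before /x/ (voiceless) → [f]
/k/ before /z/ (voiced) → [g]

[zefxagzok]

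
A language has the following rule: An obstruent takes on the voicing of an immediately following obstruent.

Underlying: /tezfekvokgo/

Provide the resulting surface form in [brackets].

/z/ before /f/ (voiceless) → [s]
/k/ before /v/ (voiced) → [g]
/k/ before /g/ (voiced) → [g]

[tesfegvoggo]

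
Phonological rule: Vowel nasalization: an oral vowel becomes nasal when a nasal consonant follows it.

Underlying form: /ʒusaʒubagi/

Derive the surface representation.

[ʒusaʒubagi]

no segment meets the rule's conditions; no change.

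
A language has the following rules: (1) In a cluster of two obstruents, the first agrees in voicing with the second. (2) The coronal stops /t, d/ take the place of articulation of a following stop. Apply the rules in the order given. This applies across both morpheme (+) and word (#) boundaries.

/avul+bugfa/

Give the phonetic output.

[avul+bukfa]

Rule 1: /g/ before /f/ (voiceless) → [k]
After rule 1: avul+bukfa
Rule 2: no segment meets the rule's conditions; no change.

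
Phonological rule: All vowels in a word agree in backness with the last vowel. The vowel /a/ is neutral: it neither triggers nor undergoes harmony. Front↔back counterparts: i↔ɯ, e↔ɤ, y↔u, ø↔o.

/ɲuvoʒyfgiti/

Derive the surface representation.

[ɲyvøʒyfgiti]

/u/ harmonizes with /i/ ([-back]) → [y]
/o/ harmonizes with /i/ ([-back]) → [ø]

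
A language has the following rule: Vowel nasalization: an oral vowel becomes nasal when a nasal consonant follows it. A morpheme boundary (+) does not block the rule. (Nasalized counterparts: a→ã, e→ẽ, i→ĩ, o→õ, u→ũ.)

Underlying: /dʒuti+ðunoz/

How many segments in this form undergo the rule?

1

/u/ before nasal /n/ → [ũ]
1 segment changes.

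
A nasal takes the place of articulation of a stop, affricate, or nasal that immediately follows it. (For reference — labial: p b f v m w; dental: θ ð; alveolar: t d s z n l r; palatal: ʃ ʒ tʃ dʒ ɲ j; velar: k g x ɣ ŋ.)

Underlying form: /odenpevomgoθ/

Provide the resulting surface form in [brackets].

[odempevoŋgoθ]

/n/ before /p/ (labial) → [m]
/m/ before /g/ (velar) → [ŋ]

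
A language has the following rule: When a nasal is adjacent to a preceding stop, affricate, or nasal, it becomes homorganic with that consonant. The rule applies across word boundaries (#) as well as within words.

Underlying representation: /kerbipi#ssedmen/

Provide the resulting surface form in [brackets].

/m/ after /d/ (alveolar) → [n]

[kerbipi#ssednen]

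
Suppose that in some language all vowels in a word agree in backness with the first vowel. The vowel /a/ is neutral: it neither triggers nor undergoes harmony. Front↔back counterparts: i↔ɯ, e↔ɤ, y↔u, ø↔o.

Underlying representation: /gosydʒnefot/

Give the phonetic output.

/y/ harmonizes with /o/ ([+back]) → [u]
/e/ harmonizes with /o/ ([+back]) → [ɤ]

[gosudʒnɤfot]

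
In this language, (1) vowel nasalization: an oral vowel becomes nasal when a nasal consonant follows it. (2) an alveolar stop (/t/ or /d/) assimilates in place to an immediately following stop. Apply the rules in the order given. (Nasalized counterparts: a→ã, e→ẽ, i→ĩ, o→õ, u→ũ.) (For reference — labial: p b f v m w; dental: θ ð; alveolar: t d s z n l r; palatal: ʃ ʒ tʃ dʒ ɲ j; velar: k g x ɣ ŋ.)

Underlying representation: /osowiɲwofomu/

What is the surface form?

[osowĩɲwofõmu]

Rule 1: /i/ before nasal /ɲ/ → [ĩ]
Rule 1: /o/ before nasal /m/ → [õ]
After rule 1: osowĩɲwofõmu
Rule 2: no segment meets the rule's conditions; no change.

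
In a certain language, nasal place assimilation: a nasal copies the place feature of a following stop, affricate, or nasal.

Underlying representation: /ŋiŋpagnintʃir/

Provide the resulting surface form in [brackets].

/ŋ/ before /p/ (labial) → [m]
/n/ before /tʃ/ (palatal) → [ɲ]

[ŋimpagniɲtʃir]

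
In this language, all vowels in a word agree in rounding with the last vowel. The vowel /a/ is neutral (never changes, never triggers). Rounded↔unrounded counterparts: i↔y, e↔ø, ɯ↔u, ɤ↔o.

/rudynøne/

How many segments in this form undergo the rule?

/u/ harmonizes with /e/ ([-round]) → [ɯ]
/y/ harmonizes with /e/ ([-round]) → [i]
/ø/ harmonizes with /e/ ([-round]) → [e]
3 segments change.

3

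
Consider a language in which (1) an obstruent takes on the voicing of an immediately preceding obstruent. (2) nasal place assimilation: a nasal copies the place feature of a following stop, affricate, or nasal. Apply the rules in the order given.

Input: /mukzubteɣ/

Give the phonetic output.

[muksubdeɣ]

Rule 1: /z/ after /k/ (voiceless) → [s]
Rule 1: /t/ after /b/ (voiced) → [d]
After rule 1: muksubdeɣ
Rule 2: no segment meets the rule's conditions; no change.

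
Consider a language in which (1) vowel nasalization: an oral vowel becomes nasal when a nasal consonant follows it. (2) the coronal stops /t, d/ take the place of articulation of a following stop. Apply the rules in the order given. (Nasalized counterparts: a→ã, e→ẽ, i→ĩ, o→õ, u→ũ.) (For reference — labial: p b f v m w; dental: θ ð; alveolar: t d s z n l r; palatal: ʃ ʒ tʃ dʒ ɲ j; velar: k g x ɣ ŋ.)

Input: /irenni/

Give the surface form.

Rule 1: /e/ before nasal /n/ → [ẽ]
After rule 1: irẽnni
Rule 2: no segment meets the rule's conditions; no change.

[irẽnni]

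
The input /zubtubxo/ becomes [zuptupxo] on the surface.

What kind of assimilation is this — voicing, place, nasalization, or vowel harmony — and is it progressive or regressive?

voicing assimilation, regressive

/b/→[p] /b/→[p].
Each target copies a feature from the following segment, so the direction is regressive.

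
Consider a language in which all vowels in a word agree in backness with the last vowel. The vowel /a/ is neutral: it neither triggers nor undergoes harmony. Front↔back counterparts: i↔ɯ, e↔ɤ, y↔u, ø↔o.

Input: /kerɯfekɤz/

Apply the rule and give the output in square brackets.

/e/ harmonizes with /ɤ/ ([+back]) → [ɤ]
/e/ harmonizes with /ɤ/ ([+back]) → [ɤ]

[kɤrɯfɤkɤz]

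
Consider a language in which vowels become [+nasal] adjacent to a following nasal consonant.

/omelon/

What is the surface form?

[õmelõn]

/o/ before nasal /m/ → [õ]
/o/ before nasal /n/ → [õ]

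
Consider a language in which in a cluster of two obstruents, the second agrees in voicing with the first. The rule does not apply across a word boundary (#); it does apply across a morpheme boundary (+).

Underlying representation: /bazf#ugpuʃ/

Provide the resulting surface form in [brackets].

[bazv#ugbuʃ]

/f/ after /z/ (voiced) → [v]
/p/ after /g/ (voiced) → [b]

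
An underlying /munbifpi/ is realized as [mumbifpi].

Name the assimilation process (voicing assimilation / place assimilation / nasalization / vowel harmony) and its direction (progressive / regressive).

place assimilation, regressive

/n/→[m].
Each target copies a feature from the following segment, so the direction is regressive.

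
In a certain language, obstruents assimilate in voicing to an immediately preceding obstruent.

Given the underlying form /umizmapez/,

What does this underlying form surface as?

[umizmapez]

no segment meets the rule's conditions; no change.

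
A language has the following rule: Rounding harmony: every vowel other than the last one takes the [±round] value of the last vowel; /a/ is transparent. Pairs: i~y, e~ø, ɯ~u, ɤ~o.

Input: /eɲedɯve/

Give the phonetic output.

[eɲedɯve]

no segment meets the rule's conditions; no change.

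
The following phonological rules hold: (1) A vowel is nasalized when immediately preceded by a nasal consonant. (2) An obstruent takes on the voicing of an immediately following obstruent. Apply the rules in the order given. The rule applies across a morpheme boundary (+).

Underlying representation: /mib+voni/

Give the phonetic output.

[mĩb+vonĩ]

Rule 1: /i/ after nasal /m/ → [ĩ]
Rule 1: /i/ after nasal /n/ → [ĩ]
After rule 1: mĩb+vonĩ
Rule 2: no segment meets the rule's conditions; no change.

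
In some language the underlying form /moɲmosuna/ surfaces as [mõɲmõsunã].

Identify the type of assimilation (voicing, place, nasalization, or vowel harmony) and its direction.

/o/→[õ] /o/→[õ] /a/→[ã].
Each target copies a feature from the preceding segment, so the direction is progressive.

nasalization, progressive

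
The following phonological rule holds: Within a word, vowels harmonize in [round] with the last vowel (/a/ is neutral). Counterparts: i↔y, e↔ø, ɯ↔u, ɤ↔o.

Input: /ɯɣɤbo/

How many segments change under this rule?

2

/ɯ/ harmonizes with /o/ ([+round]) → [u]
/ɤ/ harmonizes with /o/ ([+round]) → [o]
2 segments change.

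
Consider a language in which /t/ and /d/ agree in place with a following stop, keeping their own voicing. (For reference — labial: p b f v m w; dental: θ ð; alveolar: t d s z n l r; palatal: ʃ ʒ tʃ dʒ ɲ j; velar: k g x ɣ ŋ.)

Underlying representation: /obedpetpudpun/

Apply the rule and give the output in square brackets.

[obebpeppubpun]

/d/ before /p/ (labial) → [b]
/t/ before /p/ (labial) → [p]
/d/ before /p/ (labial) → [b]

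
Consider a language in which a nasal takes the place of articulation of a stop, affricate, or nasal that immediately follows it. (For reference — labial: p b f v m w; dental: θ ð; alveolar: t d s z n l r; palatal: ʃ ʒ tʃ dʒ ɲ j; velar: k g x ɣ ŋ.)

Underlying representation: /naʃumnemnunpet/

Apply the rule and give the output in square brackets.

[naʃunnennumpet]

/m/ before /n/ (alveolar) → [n]
/m/ before /n/ (alveolar) → [n]
/n/ before /p/ (labial) → [m]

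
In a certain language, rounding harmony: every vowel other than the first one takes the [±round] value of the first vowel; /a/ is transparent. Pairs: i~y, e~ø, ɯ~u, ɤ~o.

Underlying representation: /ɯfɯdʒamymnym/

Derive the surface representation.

/y/ harmonizes with /ɯ/ ([-round]) → [i]
/y/ harmonizes with /ɯ/ ([-round]) → [i]

[ɯfɯdʒamimnim]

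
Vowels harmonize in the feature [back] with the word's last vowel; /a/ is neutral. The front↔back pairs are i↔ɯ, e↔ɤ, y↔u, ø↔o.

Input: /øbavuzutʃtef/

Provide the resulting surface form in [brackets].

[øbavyzytʃtef]

/u/ harmonizes with /e/ ([-back]) → [y]
/u/ harmonizes with /e/ ([-back]) → [y]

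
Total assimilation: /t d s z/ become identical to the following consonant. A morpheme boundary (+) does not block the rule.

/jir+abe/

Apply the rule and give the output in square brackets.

no segment meets the rule's conditions; no change.

[jir+abe]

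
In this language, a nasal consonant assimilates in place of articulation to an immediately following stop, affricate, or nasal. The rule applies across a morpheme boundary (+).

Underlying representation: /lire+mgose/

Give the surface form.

/m/ before /g/ (velar) → [ŋ]

[lire+ŋgose]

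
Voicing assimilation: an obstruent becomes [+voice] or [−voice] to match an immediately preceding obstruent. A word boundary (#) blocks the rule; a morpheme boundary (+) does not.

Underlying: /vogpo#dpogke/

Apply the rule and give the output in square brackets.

[vogbo#dbogge]

/p/ after /g/ (voiced) → [b]
/p/ after /d/ (voiced) → [b]
/k/ after /g/ (voiced) → [g]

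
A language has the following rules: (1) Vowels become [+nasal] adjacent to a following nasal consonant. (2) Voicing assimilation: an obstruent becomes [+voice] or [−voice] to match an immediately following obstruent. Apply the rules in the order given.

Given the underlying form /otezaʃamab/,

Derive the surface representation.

[otezaʃãmab]

Rule 1: /a/ before nasal /m/ → [ã]
After rule 1: otezaʃãmab
Rule 2: no segment meets the rule's conditions; no change.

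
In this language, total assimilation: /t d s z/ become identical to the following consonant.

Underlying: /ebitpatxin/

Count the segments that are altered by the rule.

2

/t/ before /p/ → [p] (total assimilation)
/t/ before /x/ → [x] (total assimilation)
2 segments change.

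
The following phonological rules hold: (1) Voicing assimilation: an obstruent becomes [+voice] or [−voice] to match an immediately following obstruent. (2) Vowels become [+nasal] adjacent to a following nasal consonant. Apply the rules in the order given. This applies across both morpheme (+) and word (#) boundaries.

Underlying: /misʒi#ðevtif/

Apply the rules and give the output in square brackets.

Rule 1: /s/ before /ʒ/ (voiced) → [z]
Rule 1: /v/ before /t/ (voiceless) → [f]
After rule 1: mizʒi#ðeftif
Rule 2: no segment meets the rule's conditions; no change.

[mizʒi#ðeftif]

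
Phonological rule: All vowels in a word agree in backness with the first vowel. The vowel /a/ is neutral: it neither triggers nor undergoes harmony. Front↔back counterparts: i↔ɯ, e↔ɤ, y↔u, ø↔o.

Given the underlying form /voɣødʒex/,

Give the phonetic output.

[voɣodʒɤx]

/ø/ harmonizes with /o/ ([+back]) → [o]
/e/ harmonizes with /o/ ([+back]) → [ɤ]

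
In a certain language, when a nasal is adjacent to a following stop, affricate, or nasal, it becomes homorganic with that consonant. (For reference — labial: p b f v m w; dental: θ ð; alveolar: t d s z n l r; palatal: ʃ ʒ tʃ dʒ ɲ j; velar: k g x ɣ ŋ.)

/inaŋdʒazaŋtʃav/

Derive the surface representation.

[inaɲdʒazaɲtʃav]

/ŋ/ before /dʒ/ (palatal) → [ɲ]
/ŋ/ before /tʃ/ (palatal) → [ɲ]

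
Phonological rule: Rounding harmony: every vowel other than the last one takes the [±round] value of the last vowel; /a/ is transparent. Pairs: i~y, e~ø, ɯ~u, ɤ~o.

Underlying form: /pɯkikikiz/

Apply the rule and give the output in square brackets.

[pɯkikikiz]

no segment meets the rule's conditions; no change.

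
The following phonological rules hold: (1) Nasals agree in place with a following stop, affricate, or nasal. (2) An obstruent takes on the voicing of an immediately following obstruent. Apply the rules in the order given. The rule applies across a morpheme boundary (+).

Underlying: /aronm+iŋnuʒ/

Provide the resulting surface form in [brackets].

Rule 1: /n/ before /m/ (labial) → [m]
Rule 1: /ŋ/ before /n/ (alveolar) → [n]
After rule 1: aromm+innuʒ
Rule 2: no segment meets the rule's conditions; no change.

[aromm+innuʒ]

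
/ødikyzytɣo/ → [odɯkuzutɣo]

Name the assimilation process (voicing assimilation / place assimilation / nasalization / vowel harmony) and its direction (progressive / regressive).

vowel harmony, regressive

/ø/→[o] /i/→[ɯ] /y/→[u] /y/→[u].
Vowels agree with the last vowel, so the harmony is regressive.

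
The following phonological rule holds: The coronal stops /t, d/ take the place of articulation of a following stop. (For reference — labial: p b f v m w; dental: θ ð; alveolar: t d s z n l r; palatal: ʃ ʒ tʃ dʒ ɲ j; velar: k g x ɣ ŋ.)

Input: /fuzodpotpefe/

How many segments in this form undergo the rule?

2

/d/ before /p/ (labial) → [b]
/t/ before /p/ (labial) → [p]
2 segments change.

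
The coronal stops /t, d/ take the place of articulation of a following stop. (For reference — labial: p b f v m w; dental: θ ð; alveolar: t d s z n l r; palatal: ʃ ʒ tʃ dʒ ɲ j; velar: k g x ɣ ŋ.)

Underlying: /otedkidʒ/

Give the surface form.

/d/ before /k/ (velar) → [g]

[otegkidʒ]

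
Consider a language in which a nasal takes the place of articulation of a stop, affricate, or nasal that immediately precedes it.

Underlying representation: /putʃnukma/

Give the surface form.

/n/ after /tʃ/ (palatal) → [ɲ]
/m/ after /k/ (velar) → [ŋ]

[putʃɲukŋa]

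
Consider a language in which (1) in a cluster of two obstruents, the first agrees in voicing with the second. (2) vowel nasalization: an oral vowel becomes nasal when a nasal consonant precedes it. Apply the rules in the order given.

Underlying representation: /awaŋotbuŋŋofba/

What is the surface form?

Rule 1: /t/ before /b/ (voiced) → [d]
Rule 1: /f/ before /b/ (voiced) → [v]
After rule 1: awaŋodbuŋŋovba
Rule 2: /o/ after nasal /ŋ/ → [õ]
Rule 2: /o/ after nasal /ŋ/ → [õ]

[awaŋõdbuŋŋõvba]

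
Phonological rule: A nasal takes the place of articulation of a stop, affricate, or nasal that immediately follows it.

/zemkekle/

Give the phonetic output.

[zeŋkekle]

/m/ before /k/ (velar) → [ŋ]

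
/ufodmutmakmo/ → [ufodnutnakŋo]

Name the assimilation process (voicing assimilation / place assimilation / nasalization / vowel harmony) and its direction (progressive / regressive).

place assimilation, progressive

/m/→[n] /m/→[n] /m/→[ŋ].
Each target copies a feature from the preceding segment, so the direction is progressive.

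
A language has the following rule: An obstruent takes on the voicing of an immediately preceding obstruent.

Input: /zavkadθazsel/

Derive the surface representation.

/k/ after /v/ (voiced) → [g]
/θ/ after /d/ (voiced) → [ð]
/s/ after /z/ (voiced) → [z]

[zavgadðazzel]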